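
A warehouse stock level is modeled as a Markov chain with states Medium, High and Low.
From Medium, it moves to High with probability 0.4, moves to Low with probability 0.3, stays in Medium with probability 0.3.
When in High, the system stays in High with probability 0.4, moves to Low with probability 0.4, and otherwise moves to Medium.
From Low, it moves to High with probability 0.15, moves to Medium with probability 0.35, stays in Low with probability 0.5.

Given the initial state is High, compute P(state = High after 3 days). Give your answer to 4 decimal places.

Propagate the distribution vector 3 days from High.
After 0 days: (0.0000, 1.0000, 0.0000)
After 1 day: (0.2000, 0.4000, 0.4000)
After 2 days: (0.2800, 0.3000, 0.4200)
After 3 days: (0.2910, 0.2950, 0.4140)
P(in High after 3 days) = 0.2950

0.2950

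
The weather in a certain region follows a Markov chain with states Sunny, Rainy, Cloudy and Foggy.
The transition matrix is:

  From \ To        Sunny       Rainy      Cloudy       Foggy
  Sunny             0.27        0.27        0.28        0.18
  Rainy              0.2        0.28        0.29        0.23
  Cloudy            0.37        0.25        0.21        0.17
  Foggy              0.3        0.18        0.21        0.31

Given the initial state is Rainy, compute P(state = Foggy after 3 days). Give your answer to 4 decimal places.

0.2186

Propagate the distribution vector 3 days from Rainy.
After 0 days: (0.0000, 1.0000, 0.0000, 0.0000)
After 1 day: (0.2000, 0.2800, 0.2900, 0.2300)
After 2 days: (0.2863, 0.2463, 0.2464, 0.2210)
After 3 days: (0.2840, 0.2476, 0.2497, 0.2186)
P(in Foggy after 3 days) = 0.2186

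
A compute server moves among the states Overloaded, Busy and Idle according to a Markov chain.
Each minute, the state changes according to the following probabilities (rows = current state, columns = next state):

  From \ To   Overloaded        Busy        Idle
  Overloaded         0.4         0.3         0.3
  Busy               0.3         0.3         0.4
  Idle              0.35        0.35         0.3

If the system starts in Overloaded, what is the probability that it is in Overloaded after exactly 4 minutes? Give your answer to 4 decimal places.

0.3518

Propagate the distribution vector 4 minutes from Overloaded.
After 0 minutes: (1.0000, 0.0000, 0.0000)
After 1 minute: (0.4000, 0.3000, 0.3000)
After 2 minutes: (0.3550, 0.3150, 0.3300)
After 3 minutes: (0.3520, 0.3165, 0.3315)
After 4 minutes: (0.3518, 0.3166, 0.3317)
P(in Overloaded after 4 minutes) = 0.3518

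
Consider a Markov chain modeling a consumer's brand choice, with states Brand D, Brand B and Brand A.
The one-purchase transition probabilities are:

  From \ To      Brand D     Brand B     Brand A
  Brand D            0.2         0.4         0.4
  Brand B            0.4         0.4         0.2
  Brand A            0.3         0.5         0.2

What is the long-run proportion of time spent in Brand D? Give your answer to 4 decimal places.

Let the stationary distribution be π with π = πP and π_1 + π_2 + π_3 = 1.
π_1 = 0.2·π_1 + 0.4·π_2 + 0.3·π_3
π_2 = 0.4·π_1 + 0.4·π_2 + 0.5·π_3
Solving with the normalization constraint gives π = (0.3115, 0.4262, 0.2623).
So the stationary probability of Brand D is 0.3115.

0.3115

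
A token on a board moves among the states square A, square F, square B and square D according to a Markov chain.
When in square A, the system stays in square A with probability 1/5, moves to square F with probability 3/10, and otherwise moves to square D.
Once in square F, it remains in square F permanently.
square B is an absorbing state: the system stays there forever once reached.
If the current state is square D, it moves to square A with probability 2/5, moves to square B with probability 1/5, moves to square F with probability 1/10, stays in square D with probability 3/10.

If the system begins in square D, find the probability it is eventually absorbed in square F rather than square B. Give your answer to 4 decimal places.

Let h(s) be the probability of absorption at square F starting from transient state s. Then h(square F) = 1 and h(square B) = 0. By first-step analysis:
h(square A) = 0.2·h(square A) + 0.3·1 + 0.5·h(square D)
h(square D) = 0.4·h(square A) + 0.1·1 + 0.2·0 + 0.3·h(square D)
Solving: h(square A) = 0.7222, h(square D) = 0.5556.
Starting from square D, the probability is 0.5556.

0.5556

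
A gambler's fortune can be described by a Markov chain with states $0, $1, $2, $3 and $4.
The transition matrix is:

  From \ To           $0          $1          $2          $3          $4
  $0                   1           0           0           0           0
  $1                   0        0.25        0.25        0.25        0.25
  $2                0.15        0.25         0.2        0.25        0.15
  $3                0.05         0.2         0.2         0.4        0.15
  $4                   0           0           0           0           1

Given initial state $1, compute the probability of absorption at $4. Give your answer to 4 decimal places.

Let h(s) be the probability of absorption at $4 starting from transient state s. Then h($4) = 1 and h($0) = 0. By first-step analysis:
h($1) = 0.25·h($1) + 0.25·h($2) + 0.25·h($3) + 0.25·1
h($2) = 0.15·0 + 0.25·h($1) + 0.2·h($2) + 0.25·h($3) + 0.15·1
h($3) = 0.05·0 + 0.2·h($1) + 0.2·h($2) + 0.4·h($3) + 0.15·1
Solving: h($1) = 0.8040, h($2) = 0.6705, h($3) = 0.7415.
Starting from $1, the probability is 0.8040.

0.8040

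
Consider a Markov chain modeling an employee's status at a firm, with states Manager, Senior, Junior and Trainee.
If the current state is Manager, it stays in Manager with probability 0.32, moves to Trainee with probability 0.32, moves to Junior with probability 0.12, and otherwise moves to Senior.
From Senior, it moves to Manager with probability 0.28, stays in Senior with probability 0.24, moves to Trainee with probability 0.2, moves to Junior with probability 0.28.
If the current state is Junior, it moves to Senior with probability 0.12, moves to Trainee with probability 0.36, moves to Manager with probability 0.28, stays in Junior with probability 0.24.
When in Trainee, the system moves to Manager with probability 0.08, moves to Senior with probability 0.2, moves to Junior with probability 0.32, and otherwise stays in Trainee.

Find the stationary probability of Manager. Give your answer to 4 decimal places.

Let the stationary distribution be π with π = πP and π_1 + π_2 + π_3 + π_4 = 1.
π_1 = 0.32·π_1 + 0.28·π_2 + 0.28·π_3 + 0.08·π_4
π_2 = 0.24·π_1 + 0.24·π_2 + 0.12·π_3 + 0.2·π_4
π_3 = 0.12·π_1 + 0.28·π_2 + 0.24·π_3 + 0.32·π_4
Solving with the normalization constraint gives π = (0.2223, 0.1969, 0.2478, 0.3329).
So the stationary probability of Manager is 0.2223.

0.2223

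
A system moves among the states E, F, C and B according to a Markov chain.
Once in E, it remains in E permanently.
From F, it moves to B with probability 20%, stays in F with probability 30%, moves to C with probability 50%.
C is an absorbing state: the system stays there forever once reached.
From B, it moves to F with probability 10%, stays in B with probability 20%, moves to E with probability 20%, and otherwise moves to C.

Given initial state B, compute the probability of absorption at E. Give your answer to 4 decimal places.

Let h(s) be the probability of absorption at E starting from transient state s. Then h(E) = 1 and h(C) = 0. By first-step analysis:
h(F) = 0.3·h(F) + 0.5·0 + 0.2·h(B)
h(B) = 0.2·1 + 0.1·h(F) + 0.5·0 + 0.2·h(B)
Solving: h(F) = 0.0741, h(B) = 0.2593.
Starting from B, the probability is 0.2593.

0.2593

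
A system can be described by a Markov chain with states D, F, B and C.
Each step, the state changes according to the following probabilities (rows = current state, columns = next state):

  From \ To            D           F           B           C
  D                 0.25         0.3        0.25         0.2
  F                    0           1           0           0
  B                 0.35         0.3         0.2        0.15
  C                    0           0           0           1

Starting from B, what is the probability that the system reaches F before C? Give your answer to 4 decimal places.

Let h(s) be the probability of absorption at F starting from transient state s. Then h(F) = 1 and h(C) = 0. By first-step analysis:
h(D) = 0.25·h(D) + 0.3·1 + 0.25·h(B) + 0.2·0
h(B) = 0.35·h(D) + 0.3·1 + 0.2·h(B) + 0.15·0
Solving: h(D) = 0.6146, h(B) = 0.6439.
Starting from B, the probability is 0.6439.

0.6439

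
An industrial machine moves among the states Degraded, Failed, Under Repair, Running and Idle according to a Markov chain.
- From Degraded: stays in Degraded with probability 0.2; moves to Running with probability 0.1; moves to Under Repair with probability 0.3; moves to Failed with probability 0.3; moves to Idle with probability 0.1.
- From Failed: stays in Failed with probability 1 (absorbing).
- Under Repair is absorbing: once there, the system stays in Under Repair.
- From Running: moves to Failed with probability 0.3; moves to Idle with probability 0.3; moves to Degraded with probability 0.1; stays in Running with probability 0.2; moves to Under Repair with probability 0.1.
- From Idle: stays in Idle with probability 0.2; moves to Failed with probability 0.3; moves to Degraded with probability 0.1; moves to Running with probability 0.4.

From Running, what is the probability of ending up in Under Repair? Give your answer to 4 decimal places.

0.2443

Let h(s) be the probability of absorption at Under Repair starting from transient state s. Then h(Under Repair) = 1 and h(Failed) = 0. By first-step analysis:
h(Degraded) = 0.2·h(Degraded) + 0.3·0 + 0.3·1 + 0.1·h(Running) + 0.1·h(Idle)
h(Running) = 0.1·h(Degraded) + 0.3·0 + 0.1·1 + 0.2·h(Running) + 0.3·h(Idle)
h(Idle) = 0.1·h(Degraded) + 0.3·0 + 0.4·h(Running) + 0.2·h(Idle)
Solving: h(Degraded) = 0.4275, h(Running) = 0.2443, h(Idle) = 0.1756.
Starting from Running, the probability is 0.2443.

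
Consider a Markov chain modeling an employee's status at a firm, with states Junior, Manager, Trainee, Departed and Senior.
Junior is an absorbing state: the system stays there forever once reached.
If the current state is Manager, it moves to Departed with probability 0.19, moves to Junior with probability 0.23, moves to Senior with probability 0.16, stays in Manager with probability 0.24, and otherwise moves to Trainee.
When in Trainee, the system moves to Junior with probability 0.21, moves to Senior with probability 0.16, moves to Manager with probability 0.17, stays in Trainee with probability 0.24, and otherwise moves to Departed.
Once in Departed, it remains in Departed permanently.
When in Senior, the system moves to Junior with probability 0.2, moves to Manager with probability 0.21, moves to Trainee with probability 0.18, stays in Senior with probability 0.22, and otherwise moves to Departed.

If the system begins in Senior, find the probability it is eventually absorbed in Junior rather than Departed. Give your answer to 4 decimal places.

0.5154

Let h(s) be the probability of absorption at Junior starting from transient state s. Then h(Junior) = 1 and h(Departed) = 0. By first-step analysis:
h(Manager) = 0.23·1 + 0.24·h(Manager) + 0.18·h(Trainee) + 0.19·0 + 0.16·h(Senior)
h(Trainee) = 0.21·1 + 0.17·h(Manager) + 0.24·h(Trainee) + 0.22·0 + 0.16·h(Senior)
h(Senior) = 0.2·1 + 0.21·h(Manager) + 0.18·h(Trainee) + 0.19·0 + 0.22·h(Senior)
Solving: h(Manager) = 0.5304, h(Trainee) = 0.5035, h(Senior) = 0.5154.
Starting from Senior, the probability is 0.5154.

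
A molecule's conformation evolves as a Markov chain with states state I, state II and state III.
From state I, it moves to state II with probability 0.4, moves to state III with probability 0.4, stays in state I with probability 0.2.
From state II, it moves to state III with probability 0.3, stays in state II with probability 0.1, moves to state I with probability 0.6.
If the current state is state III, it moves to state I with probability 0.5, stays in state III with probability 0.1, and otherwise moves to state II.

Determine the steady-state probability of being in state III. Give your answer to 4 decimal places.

Let the stationary distribution be π with π = πP and π_1 + π_2 + π_3 = 1.
π_1 = 0.2·π_1 + 0.6·π_2 + 0.5·π_3
π_2 = 0.4·π_1 + 0.1·π_2 + 0.4·π_3
Solving with the normalization constraint gives π = (0.4083, 0.3077, 0.2840).
So the stationary probability of state III is 0.2840.

0.2840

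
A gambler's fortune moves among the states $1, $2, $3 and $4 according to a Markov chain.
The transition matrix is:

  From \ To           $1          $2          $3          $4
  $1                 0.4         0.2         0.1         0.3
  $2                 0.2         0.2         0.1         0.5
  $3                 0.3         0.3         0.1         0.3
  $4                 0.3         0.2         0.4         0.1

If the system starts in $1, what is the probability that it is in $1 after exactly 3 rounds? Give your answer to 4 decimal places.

Propagate the distribution vector 3 rounds from $1.
After 0 rounds: (1.0000, 0.0000, 0.0000, 0.0000)
After 1 round: (0.4000, 0.2000, 0.1000, 0.3000)
After 2 rounds: (0.3200, 0.2100, 0.1900, 0.2800)
After 3 rounds: (0.3110, 0.2190, 0.1840, 0.2860)
P(in $1 after 3 rounds) = 0.3110

0.3110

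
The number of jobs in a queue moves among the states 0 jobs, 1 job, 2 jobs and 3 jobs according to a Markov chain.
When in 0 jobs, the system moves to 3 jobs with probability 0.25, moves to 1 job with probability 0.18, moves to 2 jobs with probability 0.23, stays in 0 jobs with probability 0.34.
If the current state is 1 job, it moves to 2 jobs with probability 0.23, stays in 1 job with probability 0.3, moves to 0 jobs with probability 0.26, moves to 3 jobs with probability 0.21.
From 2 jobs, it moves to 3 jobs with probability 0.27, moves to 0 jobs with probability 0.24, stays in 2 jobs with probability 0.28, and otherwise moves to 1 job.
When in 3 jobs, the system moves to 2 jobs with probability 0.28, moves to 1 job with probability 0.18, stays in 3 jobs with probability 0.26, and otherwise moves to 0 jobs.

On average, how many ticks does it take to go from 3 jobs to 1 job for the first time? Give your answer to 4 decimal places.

5.3200

Let t(s) be the expected number of ticks to first reach 1 job from state s, with t(1 job) = 0. Conditioning on the first tick:
t(0 jobs) = 1 + 0.34·t(0 jobs) + 0.23·t(2 jobs) + 0.25·t(3 jobs)
t(2 jobs) = 1 + 0.24·t(0 jobs) + 0.28·t(2 jobs) + 0.27·t(3 jobs)
t(3 jobs) = 1 + 0.28·t(0 jobs) + 0.28·t(2 jobs) + 0.26·t(3 jobs)
Solving: t(0 jobs) = 5.3285, t(2 jobs) = 5.1601, t(3 jobs) = 5.3200.
Expected ticks from 3 jobs to 1 job: 5.3200.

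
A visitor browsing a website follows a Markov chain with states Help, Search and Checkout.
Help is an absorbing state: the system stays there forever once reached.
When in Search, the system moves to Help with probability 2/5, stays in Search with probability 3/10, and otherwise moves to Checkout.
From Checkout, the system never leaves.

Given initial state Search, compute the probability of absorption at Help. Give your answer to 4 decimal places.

Let h(s) be the probability of absorption at Help starting from transient state s. Then h(Help) = 1 and h(Checkout) = 0. By first-step analysis:
h(Search) = 0.4·1 + 0.3·h(Search) + 0.3·0
Solving: h(Search) = 0.5714.
Starting from Search, the probability is 0.5714.

0.5714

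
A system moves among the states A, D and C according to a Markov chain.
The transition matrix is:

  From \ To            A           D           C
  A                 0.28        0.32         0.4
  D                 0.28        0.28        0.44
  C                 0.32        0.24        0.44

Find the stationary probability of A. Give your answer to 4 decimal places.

Let the stationary distribution be π with π = πP and π_1 + π_2 + π_3 = 1.
π_1 = 0.28·π_1 + 0.28·π_2 + 0.32·π_3
π_2 = 0.32·π_1 + 0.28·π_2 + 0.24·π_3
Solving with the normalization constraint gives π = (0.2971, 0.2748, 0.4281).
So the stationary probability of A is 0.2971.

0.2971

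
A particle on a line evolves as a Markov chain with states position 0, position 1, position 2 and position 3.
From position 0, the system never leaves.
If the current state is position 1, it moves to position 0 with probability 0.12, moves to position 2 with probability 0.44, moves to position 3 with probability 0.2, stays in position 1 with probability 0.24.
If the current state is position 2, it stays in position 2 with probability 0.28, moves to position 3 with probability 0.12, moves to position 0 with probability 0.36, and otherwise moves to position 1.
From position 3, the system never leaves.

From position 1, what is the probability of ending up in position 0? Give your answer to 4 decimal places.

0.5543

Let h(s) be the probability of absorption at position 0 starting from transient state s. Then h(position 0) = 1 and h(position 3) = 0. By first-step analysis:
h(position 1) = 0.12·1 + 0.24·h(position 1) + 0.44·h(position 2) + 0.2·0
h(position 2) = 0.36·1 + 0.24·h(position 1) + 0.28·h(position 2) + 0.12·0
Solving: h(position 1) = 0.5543, h(position 2) = 0.6848.
Starting from position 1, the probability is 0.5543.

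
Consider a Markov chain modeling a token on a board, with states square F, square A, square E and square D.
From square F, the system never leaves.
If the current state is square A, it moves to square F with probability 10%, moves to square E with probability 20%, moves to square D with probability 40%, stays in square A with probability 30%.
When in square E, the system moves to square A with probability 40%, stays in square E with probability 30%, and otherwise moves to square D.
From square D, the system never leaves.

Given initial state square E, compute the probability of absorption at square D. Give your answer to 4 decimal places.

0.9024

Let h(s) be the probability of absorption at square D starting from transient state s. Then h(square D) = 1 and h(square F) = 0. By first-step analysis:
h(square A) = 0.1·0 + 0.3·h(square A) + 0.2·h(square E) + 0.4·1
h(square E) = 0.4·h(square A) + 0.3·h(square E) + 0.3·1
Solving: h(square A) = 0.8293, h(square E) = 0.9024.
Starting from square E, the probability is 0.9024.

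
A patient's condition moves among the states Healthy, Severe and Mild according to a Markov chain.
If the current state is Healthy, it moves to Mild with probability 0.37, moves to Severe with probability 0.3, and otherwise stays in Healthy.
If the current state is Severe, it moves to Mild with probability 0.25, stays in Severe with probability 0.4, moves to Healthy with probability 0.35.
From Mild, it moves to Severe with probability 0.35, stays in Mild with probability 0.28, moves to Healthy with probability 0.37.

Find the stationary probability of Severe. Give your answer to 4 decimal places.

Let the stationary distribution be π with π = πP and π_1 + π_2 + π_3 = 1.
π_1 = 0.33·π_1 + 0.35·π_2 + 0.37·π_3
π_2 = 0.3·π_1 + 0.4·π_2 + 0.35·π_3
Solving with the normalization constraint gives π = (0.3490, 0.3501, 0.3009).
So the stationary probability of Severe is 0.3501.

0.3501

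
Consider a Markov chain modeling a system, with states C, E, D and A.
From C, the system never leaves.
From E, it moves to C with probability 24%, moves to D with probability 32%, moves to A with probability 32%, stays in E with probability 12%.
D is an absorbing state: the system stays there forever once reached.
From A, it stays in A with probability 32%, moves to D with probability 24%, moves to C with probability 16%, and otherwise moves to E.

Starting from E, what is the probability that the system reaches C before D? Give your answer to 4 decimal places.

Let h(s) be the probability of absorption at C starting from transient state s. Then h(C) = 1 and h(D) = 0. By first-step analysis:
h(E) = 0.24·1 + 0.12·h(E) + 0.32·0 + 0.32·h(A)
h(A) = 0.16·1 + 0.28·h(E) + 0.24·0 + 0.32·h(A)
Solving: h(E) = 0.4214, h(A) = 0.4088.
Starting from E, the probability is 0.4214.

0.4214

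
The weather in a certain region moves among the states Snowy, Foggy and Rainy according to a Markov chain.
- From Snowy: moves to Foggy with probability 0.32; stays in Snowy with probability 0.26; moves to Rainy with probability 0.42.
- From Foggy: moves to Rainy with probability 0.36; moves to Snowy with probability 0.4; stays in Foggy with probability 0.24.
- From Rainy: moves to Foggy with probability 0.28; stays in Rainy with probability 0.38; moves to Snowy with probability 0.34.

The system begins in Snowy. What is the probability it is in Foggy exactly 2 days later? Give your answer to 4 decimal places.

0.2776

Sum over the intermediate state after 1 day:
P = P(Snowy→Snowy)·P(Snowy→Foggy) + P(Snowy→Foggy)·P(Foggy→Foggy) + P(Snowy→Rainy)·P(Rainy→Foggy)
  = 0.26×0.32 + 0.32×0.24 + 0.42×0.28
  = 0.0832 + 0.0768 + 0.1176 = 0.2776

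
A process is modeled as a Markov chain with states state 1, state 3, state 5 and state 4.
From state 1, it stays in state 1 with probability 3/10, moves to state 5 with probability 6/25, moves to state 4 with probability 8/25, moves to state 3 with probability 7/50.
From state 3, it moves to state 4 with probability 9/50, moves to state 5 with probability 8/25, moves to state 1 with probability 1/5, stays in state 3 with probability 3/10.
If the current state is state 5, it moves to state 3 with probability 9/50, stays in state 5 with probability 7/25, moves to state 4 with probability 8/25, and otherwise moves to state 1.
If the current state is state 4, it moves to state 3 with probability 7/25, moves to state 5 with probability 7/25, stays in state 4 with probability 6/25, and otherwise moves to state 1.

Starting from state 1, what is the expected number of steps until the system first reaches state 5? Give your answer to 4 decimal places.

3.7359

Let t(s) be the expected number of steps to first reach state 5 from state s, with t(state 5) = 0. Conditioning on the first step:
t(state 1) = 1 + 0.3·t(state 1) + 0.14·t(state 3) + 0.32·t(state 4)
t(state 3) = 1 + 0.2·t(state 1) + 0.3·t(state 3) + 0.18·t(state 4)
t(state 4) = 1 + 0.2·t(state 1) + 0.28·t(state 3) + 0.24·t(state 4)
Solving: t(state 1) = 3.7359, t(state 3) = 3.4102, t(state 4) = 3.5553.
Expected steps from state 1 to state 5: 3.7359.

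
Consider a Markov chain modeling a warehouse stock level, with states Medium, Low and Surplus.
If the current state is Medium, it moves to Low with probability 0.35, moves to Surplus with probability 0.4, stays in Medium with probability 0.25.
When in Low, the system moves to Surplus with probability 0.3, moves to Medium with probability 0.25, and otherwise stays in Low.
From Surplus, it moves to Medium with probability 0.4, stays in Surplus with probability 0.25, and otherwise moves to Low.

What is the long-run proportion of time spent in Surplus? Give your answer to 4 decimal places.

0.3140

Let the stationary distribution be π with π = πP and π_1 + π_2 + π_3 = 1.
π_1 = 0.25·π_1 + 0.25·π_2 + 0.4·π_3
π_2 = 0.35·π_1 + 0.45·π_2 + 0.35·π_3
Solving with the normalization constraint gives π = (0.2971, 0.3889, 0.3140).
So the stationary probability of Surplus is 0.3140.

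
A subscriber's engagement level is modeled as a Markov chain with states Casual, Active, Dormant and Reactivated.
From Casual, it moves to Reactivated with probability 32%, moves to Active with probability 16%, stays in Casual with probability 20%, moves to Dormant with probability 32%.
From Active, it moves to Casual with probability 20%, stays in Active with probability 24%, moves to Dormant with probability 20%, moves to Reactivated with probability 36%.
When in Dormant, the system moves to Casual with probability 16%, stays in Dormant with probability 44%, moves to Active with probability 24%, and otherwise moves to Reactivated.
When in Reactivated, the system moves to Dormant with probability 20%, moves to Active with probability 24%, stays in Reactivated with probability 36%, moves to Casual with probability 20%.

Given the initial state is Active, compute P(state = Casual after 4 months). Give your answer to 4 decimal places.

0.1885

Propagate the distribution vector 4 months from Active.
After 0 months: (0.0000, 1.0000, 0.0000, 0.0000)
After 1 month: (0.2000, 0.2400, 0.2000, 0.3600)
After 2 months: (0.1920, 0.2240, 0.2720, 0.3120)
After 3 months: (0.1891, 0.2246, 0.2883, 0.2979)
After 4 months: (0.1885, 0.2249, 0.2919, 0.2948)
P(in Casual after 4 months) = 0.1885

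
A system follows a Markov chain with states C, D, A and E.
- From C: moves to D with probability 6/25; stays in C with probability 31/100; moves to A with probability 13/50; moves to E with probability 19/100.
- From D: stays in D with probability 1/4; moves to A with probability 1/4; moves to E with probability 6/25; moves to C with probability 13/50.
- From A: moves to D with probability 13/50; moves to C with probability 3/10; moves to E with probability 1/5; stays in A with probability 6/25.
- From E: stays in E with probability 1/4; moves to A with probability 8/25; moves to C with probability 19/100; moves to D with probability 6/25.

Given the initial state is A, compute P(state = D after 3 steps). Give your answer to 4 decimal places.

Propagate the distribution vector 3 steps from A.
After 0 steps: (0.0000, 0.0000, 1.0000, 0.0000)
After 1 step: (0.3000, 0.2600, 0.2400, 0.2000)
After 2 steps: (0.2706, 0.2474, 0.2646, 0.2174)
After 3 steps: (0.2689, 0.2478, 0.2653, 0.2181)
P(in D after 3 steps) = 0.2478

0.2478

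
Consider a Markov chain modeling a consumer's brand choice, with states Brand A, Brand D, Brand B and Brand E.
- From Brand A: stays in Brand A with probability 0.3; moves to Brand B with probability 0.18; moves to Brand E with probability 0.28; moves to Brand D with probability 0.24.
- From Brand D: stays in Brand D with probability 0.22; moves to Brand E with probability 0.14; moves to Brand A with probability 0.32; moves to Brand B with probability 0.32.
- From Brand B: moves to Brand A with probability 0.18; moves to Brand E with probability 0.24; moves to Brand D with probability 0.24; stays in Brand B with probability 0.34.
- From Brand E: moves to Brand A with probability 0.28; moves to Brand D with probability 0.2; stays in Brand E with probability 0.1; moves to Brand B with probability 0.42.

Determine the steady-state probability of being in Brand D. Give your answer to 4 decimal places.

0.2275

Let the stationary distribution be π with π = πP and π_1 + π_2 + π_3 + π_4 = 1.
π_1 = 0.3·π_1 + 0.32·π_2 + 0.18·π_3 + 0.28·π_4
π_2 = 0.24·π_1 + 0.22·π_2 + 0.24·π_3 + 0.2·π_4
π_3 = 0.18·π_1 + 0.32·π_2 + 0.34·π_3 + 0.42·π_4
Solving with the normalization constraint gives π = (0.2634, 0.2275, 0.3093, 0.1998).
So the stationary probability of Brand D is 0.2275.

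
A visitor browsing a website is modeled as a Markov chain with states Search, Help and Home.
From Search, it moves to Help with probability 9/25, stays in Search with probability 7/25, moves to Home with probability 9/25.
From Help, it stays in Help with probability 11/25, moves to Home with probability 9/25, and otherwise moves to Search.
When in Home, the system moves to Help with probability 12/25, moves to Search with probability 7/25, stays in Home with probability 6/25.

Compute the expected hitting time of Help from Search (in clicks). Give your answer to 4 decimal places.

2.5090

Let t(s) be the expected number of clicks to first reach Help from state s, with t(Help) = 0. Conditioning on the first click:
t(Search) = 1 + 0.28·t(Search) + 0.36·t(Home)
t(Home) = 1 + 0.28·t(Search) + 0.24·t(Home)
Solving: t(Search) = 2.5090, t(Home) = 2.2401.
Expected clicks from Search to Help: 2.5090.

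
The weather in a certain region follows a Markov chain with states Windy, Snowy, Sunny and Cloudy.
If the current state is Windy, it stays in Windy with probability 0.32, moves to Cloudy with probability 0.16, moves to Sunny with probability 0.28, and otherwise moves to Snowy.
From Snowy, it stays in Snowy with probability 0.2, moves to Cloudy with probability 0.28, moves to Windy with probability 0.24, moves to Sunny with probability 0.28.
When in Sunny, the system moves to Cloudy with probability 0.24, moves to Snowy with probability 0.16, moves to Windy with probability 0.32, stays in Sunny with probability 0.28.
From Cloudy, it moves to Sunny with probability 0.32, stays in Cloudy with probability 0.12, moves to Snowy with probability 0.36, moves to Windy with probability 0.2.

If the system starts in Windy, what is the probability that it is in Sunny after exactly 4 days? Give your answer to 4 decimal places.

Propagate the distribution vector 4 days from Windy.
After 0 days: (1.0000, 0.0000, 0.0000, 0.0000)
After 1 day: (0.3200, 0.2400, 0.2800, 0.1600)
After 2 days: (0.2816, 0.2272, 0.2864, 0.2048)
After 3 days: (0.2772, 0.2326, 0.2882, 0.2020)
After 4 days: (0.2772, 0.2319, 0.2881, 0.2029)
P(in Sunny after 4 days) = 0.2881

0.2881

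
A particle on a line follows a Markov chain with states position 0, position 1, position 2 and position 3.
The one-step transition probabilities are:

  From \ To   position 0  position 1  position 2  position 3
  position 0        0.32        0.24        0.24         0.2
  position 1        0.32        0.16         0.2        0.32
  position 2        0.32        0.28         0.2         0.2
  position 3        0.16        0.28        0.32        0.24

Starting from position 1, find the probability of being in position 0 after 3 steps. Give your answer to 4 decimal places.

Propagate the distribution vector 3 steps from position 1.
After 0 steps: (0.0000, 1.0000, 0.0000, 0.0000)
After 1 step: (0.3200, 0.1600, 0.2000, 0.3200)
After 2 steps: (0.2688, 0.2480, 0.2512, 0.2320)
After 3 steps: (0.2829, 0.2395, 0.2386, 0.2390)
P(in position 0 after 3 steps) = 0.2829

0.2829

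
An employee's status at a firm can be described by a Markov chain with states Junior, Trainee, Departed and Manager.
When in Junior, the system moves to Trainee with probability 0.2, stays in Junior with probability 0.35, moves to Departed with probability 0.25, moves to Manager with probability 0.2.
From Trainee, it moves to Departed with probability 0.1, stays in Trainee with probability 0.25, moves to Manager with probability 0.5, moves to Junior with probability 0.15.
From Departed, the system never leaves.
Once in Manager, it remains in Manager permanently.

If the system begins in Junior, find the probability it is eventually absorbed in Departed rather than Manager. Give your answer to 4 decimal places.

0.4536

Let h(s) be the probability of absorption at Departed starting from transient state s. Then h(Departed) = 1 and h(Manager) = 0. By first-step analysis:
h(Junior) = 0.35·h(Junior) + 0.2·h(Trainee) + 0.25·1 + 0.2·0
h(Trainee) = 0.15·h(Junior) + 0.25·h(Trainee) + 0.1·1 + 0.5·0
Solving: h(Junior) = 0.4536, h(Trainee) = 0.2240.
Starting from Junior, the probability is 0.4536.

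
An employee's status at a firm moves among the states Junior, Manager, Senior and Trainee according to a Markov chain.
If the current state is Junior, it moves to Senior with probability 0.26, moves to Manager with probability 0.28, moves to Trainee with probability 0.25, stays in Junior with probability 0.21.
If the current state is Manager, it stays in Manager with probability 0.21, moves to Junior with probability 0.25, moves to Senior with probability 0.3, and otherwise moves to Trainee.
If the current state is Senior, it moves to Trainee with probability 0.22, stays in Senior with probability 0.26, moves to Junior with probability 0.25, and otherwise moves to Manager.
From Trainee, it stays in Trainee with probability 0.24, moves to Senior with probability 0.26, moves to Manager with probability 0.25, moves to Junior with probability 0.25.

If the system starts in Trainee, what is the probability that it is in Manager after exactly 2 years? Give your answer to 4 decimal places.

Propagate the distribution vector 2 years from Trainee.
After 0 years: (0.0000, 0.0000, 0.0000, 1.0000)
After 1 year: (0.2500, 0.2500, 0.2600, 0.2400)
After 2 years: (0.2400, 0.2527, 0.2700, 0.2373)
P(in Manager after 2 years) = 0.2527

0.2527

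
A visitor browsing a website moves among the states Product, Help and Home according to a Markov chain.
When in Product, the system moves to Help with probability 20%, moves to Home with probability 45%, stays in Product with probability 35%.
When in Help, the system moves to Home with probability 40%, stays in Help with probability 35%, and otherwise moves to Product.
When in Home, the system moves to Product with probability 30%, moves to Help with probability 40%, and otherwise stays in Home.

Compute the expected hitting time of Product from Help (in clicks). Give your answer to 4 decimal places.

Let t(s) be the expected number of clicks to first reach Product from state s, with t(Product) = 0. Conditioning on the first click:
t(Help) = 1 + 0.35·t(Help) + 0.4·t(Home)
t(Home) = 1 + 0.4·t(Help) + 0.3·t(Home)
Solving: t(Help) = 3.7288, t(Home) = 3.5593.
Expected clicks from Help to Product: 3.7288.

3.7288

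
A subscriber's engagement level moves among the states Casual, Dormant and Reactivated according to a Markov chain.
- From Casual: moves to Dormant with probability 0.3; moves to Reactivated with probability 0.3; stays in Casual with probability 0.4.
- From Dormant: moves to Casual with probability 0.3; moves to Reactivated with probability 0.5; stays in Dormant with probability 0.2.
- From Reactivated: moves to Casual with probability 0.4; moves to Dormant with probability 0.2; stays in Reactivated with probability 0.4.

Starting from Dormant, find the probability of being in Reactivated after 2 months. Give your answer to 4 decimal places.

Sum over the intermediate state after 1 month:
P = P(Dormant→Casual)·P(Casual→Reactivated) + P(Dormant→Dormant)·P(Dormant→Reactivated) + P(Dormant→Reactivated)·P(Reactivated→Reactivated)
  = 0.3×0.3 + 0.2×0.5 + 0.5×0.4
  = 0.0900 + 0.1000 + 0.2000 = 0.3900

0.3900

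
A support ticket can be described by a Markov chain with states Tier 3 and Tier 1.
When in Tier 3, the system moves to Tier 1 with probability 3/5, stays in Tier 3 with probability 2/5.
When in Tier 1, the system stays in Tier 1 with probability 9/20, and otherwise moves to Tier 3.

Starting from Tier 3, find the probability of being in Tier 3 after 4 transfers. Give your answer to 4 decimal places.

Propagate the distribution vector 4 transfers from Tier 3.
After 0 transfers: (1.0000, 0.0000)
After 1 transfer: (0.4000, 0.6000)
After 2 transfers: (0.4900, 0.5100)
After 3 transfers: (0.4765, 0.5235)
After 4 transfers: (0.4785, 0.5215)
P(in Tier 3 after 4 transfers) = 0.4785

0.4785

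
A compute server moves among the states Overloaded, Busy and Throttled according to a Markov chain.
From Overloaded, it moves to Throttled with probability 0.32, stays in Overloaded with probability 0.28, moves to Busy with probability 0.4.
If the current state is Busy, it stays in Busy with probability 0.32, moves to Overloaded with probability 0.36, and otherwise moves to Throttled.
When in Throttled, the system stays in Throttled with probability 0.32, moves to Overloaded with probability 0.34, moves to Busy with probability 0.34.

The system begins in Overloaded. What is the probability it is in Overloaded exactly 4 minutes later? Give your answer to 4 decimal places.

Propagate the distribution vector 4 minutes from Overloaded.
After 0 minutes: (1.0000, 0.0000, 0.0000)
After 1 minute: (0.2800, 0.4000, 0.3200)
After 2 minutes: (0.3312, 0.3488, 0.3200)
After 3 minutes: (0.3271, 0.3529, 0.3200)
After 4 minutes: (0.3274, 0.3526, 0.3200)
P(in Overloaded after 4 minutes) = 0.3274

0.3274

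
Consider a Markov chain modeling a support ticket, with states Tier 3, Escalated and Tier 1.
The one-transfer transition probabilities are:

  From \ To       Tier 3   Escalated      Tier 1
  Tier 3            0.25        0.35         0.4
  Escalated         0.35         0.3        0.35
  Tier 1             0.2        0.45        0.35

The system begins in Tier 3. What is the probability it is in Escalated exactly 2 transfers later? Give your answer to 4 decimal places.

Sum over the intermediate state after 1 transfer:
P = P(Tier 3→Tier 3)·P(Tier 3→Escalated) + P(Tier 3→Escalated)·P(Escalated→Escalated) + P(Tier 3→Tier 1)·P(Tier 1→Escalated)
  = 0.25×0.35 + 0.35×0.3 + 0.4×0.45
  = 0.0875 + 0.1050 + 0.1800 = 0.3725

0.3725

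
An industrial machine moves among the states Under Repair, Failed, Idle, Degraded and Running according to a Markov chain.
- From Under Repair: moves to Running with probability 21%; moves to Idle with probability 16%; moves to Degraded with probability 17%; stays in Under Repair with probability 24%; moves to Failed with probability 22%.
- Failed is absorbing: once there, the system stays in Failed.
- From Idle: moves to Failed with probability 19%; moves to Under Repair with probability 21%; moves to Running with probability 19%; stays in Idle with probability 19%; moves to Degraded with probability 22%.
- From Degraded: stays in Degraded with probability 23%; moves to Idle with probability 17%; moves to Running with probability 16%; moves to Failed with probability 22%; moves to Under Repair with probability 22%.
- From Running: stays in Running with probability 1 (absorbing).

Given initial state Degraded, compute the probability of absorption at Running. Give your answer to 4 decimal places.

Let h(s) be the probability of absorption at Running starting from transient state s. Then h(Running) = 1 and h(Failed) = 0. By first-step analysis:
h(Under Repair) = 0.24·h(Under Repair) + 0.22·0 + 0.16·h(Idle) + 0.17·h(Degraded) + 0.21·1
h(Idle) = 0.21·h(Under Repair) + 0.19·0 + 0.19·h(Idle) + 0.22·h(Degraded) + 0.19·1
h(Degraded) = 0.22·h(Under Repair) + 0.22·0 + 0.17·h(Idle) + 0.23·h(Degraded) + 0.16·1
Solving: h(Under Repair) = 0.4784, h(Idle) = 0.4810, h(Degraded) = 0.4507.
Starting from Degraded, the probability is 0.4507.

0.4507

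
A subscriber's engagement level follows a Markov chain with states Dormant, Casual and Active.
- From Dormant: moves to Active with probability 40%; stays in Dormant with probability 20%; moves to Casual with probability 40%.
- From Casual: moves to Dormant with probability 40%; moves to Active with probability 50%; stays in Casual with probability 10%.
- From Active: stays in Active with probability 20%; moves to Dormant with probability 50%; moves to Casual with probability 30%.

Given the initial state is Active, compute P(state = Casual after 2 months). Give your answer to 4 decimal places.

0.2900

Sum over the intermediate state after 1 month:
P = P(Active→Dormant)·P(Dormant→Casual) + P(Active→Casual)·P(Casual→Casual) + P(Active→Active)·P(Active→Casual)
  = 0.5×0.4 + 0.3×0.1 + 0.2×0.3
  = 0.2000 + 0.0300 + 0.0600 = 0.2900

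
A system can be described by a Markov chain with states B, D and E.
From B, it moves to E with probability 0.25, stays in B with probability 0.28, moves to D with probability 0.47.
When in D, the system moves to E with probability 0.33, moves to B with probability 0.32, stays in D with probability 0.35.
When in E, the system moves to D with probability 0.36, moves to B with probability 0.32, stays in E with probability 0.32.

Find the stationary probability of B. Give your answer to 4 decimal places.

Let the stationary distribution be π with π = πP and π_1 + π_2 + π_3 = 1.
π_1 = 0.28·π_1 + 0.32·π_2 + 0.32·π_3
π_2 = 0.47·π_1 + 0.35·π_2 + 0.36·π_3
Solving with the normalization constraint gives π = (0.3077, 0.3899, 0.3024).
So the stationary probability of B is 0.3077.

0.3077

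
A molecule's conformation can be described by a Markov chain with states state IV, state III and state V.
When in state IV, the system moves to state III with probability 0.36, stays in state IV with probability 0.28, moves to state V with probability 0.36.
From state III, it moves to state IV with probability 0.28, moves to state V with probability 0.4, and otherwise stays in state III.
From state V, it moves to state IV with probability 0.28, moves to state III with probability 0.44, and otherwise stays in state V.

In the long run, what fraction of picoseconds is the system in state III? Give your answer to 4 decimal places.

0.3729

Let the stationary distribution be π with π = πP and π_1 + π_2 + π_3 = 1.
π_1 = 0.28·π_1 + 0.28·π_2 + 0.28·π_3
π_2 = 0.36·π_1 + 0.32·π_2 + 0.44·π_3
Solving with the normalization constraint gives π = (0.2800, 0.3729, 0.3471).
So the stationary probability of state III is 0.3729.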